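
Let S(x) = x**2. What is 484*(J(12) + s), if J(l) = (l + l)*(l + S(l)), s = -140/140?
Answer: 1811612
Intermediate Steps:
s = -1 (s = -140*1/140 = -1)
J(l) = 2*l*(l + l**2) (J(l) = (l + l)*(l + l**2) = (2*l)*(l + l**2) = 2*l*(l + l**2))
484*(J(12) + s) = 484*(2*12**2*(1 + 12) - 1) = 484*(2*144*13 - 1) = 484*(3744 - 1) = 484*3743 = 1811612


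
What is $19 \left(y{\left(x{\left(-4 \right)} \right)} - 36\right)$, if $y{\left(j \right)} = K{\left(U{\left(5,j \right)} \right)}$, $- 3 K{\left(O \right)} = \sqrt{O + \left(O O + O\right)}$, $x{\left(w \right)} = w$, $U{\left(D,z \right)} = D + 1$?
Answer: $-684 - \frac{76 \sqrt{3}}{3} \approx -727.88$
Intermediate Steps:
$U{\left(D,z \right)} = 1 + D$
$K{\left(O \right)} = - \frac{\sqrt{O^{2} + 2 O}}{3}$ ($K{\left(O \right)} = - \frac{\sqrt{O + \left(O O + O\right)}}{3} = - \frac{\sqrt{O + \left(O^{2} + O\right)}}{3} = - \frac{\sqrt{O + \left(O + O^{2}\right)}}{3} = - \frac{\sqrt{O^{2} + 2 O}}{3}$)
$y{\left(j \right)} = - \frac{4 \sqrt{3}}{3}$ ($y{\left(j \right)} = - \frac{\sqrt{\left(1 + 5\right) \left(2 + \left(1 + 5\right)\right)}}{3} = - \frac{\sqrt{6 \left(2 + 6\right)}}{3} = - \frac{\sqrt{6 \cdot 8}}{3} = - \frac{\sqrt{48}}{3} = - \frac{4 \sqrt{3}}{3}$)
$19 \left(y{\left(x{\left(-4 \right)} \right)} - 36\right) = 19 \left(- \frac{4 \sqrt{3}}{3} - 36\right) = 19 \left(-36 - \frac{4 \sqrt{3}}{3}\right) = -684 - \frac{76 \sqrt{3}}{3}$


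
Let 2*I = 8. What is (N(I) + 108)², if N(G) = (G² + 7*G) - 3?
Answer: 22201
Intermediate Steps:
I = 4 (I = (½)*8 = 4)
N(G) = -3 + G² + 7*G
(N(I) + 108)² = ((-3 + 4² + 7*4) + 108)² = ((-3 + 16 + 28) + 108)² = (41 + 108)² = 149² = 22201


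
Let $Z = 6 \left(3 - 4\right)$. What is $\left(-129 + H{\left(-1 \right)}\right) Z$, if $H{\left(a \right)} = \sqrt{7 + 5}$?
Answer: $774 - 12 \sqrt{3} \approx 753.22$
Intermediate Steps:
$Z = -6$ ($Z = 6 \left(-1\right) = -6$)
$H{\left(a \right)} = 2 \sqrt{3}$ ($H{\left(a \right)} = \sqrt{12} = 2 \sqrt{3}$)
$\left(-129 + H{\left(-1 \right)}\right) Z = \left(-129 + 2 \sqrt{3}\right) \left(-6\right) = 774 - 12 \sqrt{3}$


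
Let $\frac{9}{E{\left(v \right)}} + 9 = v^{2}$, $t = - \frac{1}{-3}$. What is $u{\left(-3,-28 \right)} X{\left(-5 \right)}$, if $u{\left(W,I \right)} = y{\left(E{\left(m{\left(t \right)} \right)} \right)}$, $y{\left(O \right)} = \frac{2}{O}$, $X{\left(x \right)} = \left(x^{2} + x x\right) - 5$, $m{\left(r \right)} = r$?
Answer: $- \frac{800}{9} \approx -88.889$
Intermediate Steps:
$t = \frac{1}{3}$ ($t = \left(-1\right) \left(- \frac{1}{3}\right) = \frac{1}{3} \approx 0.33333$)
$X{\left(x \right)} = -5 + 2 x^{2}$ ($X{\left(x \right)} = \left(x^{2} + x^{2}\right) - 5 = 2 x^{2} - 5 = -5 + 2 x^{2}$)
$E{\left(v \right)} = \frac{9}{-9 + v^{2}}$
$u{\left(W,I \right)} = - \frac{160}{81}$ ($u{\left(W,I \right)} = \frac{2}{9 \frac{1}{-9 + \left(\frac{1}{3}\right)^{2}}} = \frac{2}{9 \frac{1}{-9 + \frac{1}{9}}} = \frac{2}{9 \frac{1}{- \frac{80}{9}}} = \frac{2}{9 \left(- \frac{9}{80}\right)} = \frac{2}{- \frac{81}{80}} = 2 \left(- \frac{80}{81}\right) = - \frac{160}{81}$)
$u{\left(-3,-28 \right)} X{\left(-5 \right)} = - \frac{160 \left(-5 + 2 \left(-5\right)^{2}\right)}{81} = - \frac{160 \left(-5 + 2 \cdot 25\right)}{81} = - \frac{160 \left(-5 + 50\right)}{81} = \left(- \frac{160}{81}\right) 45 = - \frac{800}{9}$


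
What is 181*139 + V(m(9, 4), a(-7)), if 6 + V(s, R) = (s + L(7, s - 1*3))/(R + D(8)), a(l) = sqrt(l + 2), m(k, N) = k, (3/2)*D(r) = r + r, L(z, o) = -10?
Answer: 26888461/1069 + 9*I*sqrt(5)/1069 ≈ 25153.0 + 0.018826*I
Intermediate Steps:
D(r) = 4*r/3 (D(r) = 2*(r + r)/3 = 2*(2*r)/3 = 4*r/3)
a(l) = sqrt(2 + l)
V(s, R) = -6 + (-10 + s)/(32/3 + R) (V(s, R) = -6 + (s - 10)/(R + (4/3)*8) = -6 + (-10 + s)/(R + 32/3) = -6 + (-10 + s)/(32/3 + R))
181*139 + V(m(9, 4), a(-7)) = 181*139 + 3*(-74 + 9 - 6*sqrt(2 - 7))/(32 + 3*sqrt(2 - 7)) = 25159 + 3*(-74 + 9 - 6*I*sqrt(5))/(32 + 3*sqrt(-5)) = 25159 + 3*(-74 + 9 - 6*I*sqrt(5))/(32 + 3*(I*sqrt(5))) = 25159 + 3*(-74 + 9 - 6*I*sqrt(5))/(32 + 3*I*sqrt(5)) = 25159 + 3*(-65 - 6*I*sqrt(5))/(32 + 3*I*sqrt(5))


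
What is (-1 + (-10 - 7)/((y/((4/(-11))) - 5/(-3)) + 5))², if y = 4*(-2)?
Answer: 18769/7396 ≈ 2.5377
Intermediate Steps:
y = -8
(-1 + (-10 - 7)/((y/((4/(-11))) - 5/(-3)) + 5))² = (-1 + (-10 - 7)/((-8/(4/(-11)) - 5/(-3)) + 5))² = (-1 - 17/((-8/(4*(-1/11)) - 5*(-⅓)) + 5))² = (-1 - 17/((-8/(-4/11) + 5/3) + 5))² = (-1 - 17/((-8*(-11/4) + 5/3) + 5))² = (-1 - 17/((22 + 5/3) + 5))² = (-1 - 17/(71/3 + 5))² = (-1 - 17/86/3)² = (-1 - 17*3/86)² = (-1 - 51/86)² = (-137/86)² = 18769/7396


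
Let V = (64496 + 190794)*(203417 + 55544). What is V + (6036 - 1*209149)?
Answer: 66109950577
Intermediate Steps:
V = 66110153690 (V = 255290*258961 = 66110153690)
V + (6036 - 1*209149) = 66110153690 + (6036 - 1*209149) = 66110153690 + (6036 - 209149) = 66110153690 - 203113 = 66109950577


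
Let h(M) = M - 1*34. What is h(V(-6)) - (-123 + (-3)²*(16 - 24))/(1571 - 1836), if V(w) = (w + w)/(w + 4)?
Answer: -1523/53 ≈ -28.736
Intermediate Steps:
V(w) = 2*w/(4 + w) (V(w) = (2*w)/(4 + w) = 2*w/(4 + w))
h(M) = -34 + M (h(M) = M - 34 = -34 + M)
h(V(-6)) - (-123 + (-3)²*(16 - 24))/(1571 - 1836) = (-34 + 2*(-6)/(4 - 6)) - (-123 + (-3)²*(16 - 24))/(1571 - 1836) = (-34 + 2*(-6)/(-2)) - (-123 + 9*(-8))/(-265) = (-34 + 2*(-6)*(-½)) - (-123 - 72)*(-1)/265 = (-34 + 6) - (-195)*(-1)/265 = -28 - 1*39/53 = -28 - 39/53 = -1523/53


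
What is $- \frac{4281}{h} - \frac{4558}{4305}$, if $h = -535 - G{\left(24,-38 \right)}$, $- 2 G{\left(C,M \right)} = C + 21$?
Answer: $\frac{157012}{21525} \approx 7.2944$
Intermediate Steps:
$G{\left(C,M \right)} = - \frac{21}{2} - \frac{C}{2}$ ($G{\left(C,M \right)} = - \frac{C + 21}{2} = - \frac{21 + C}{2} = - \frac{21}{2} - \frac{C}{2}$)
$h = - \frac{1025}{2}$ ($h = -535 - \left(- \frac{21}{2} - 12\right) = -535 - - \frac{45}{2} = -535 + \frac{45}{2} = - \frac{1025}{2} \approx -512.5$)
$- \frac{4281}{h} - \frac{4558}{4305} = - \frac{4281}{- \frac{1025}{2}} - \frac{4558}{4305} = \left(-4281\right) \left(- \frac{2}{1025}\right) - \frac{4558}{4305} = \frac{8562}{1025} - \frac{4558}{4305} = \frac{157012}{21525}$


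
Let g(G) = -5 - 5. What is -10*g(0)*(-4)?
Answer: -400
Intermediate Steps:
g(G) = -10
-10*g(0)*(-4) = -10*(-10)*(-4) = -(-100)*(-4) = -1*400 = -400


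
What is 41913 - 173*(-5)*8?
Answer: 48833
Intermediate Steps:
41913 - 173*(-5)*8 = 41913 - (-865)*8 = 41913 - 1*(-6920) = 41913 + 6920 = 48833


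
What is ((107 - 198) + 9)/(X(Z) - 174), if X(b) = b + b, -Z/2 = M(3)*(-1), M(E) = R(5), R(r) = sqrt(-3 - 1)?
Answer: 87/185 + 4*I/185 ≈ 0.47027 + 0.021622*I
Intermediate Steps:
R(r) = 2*I (R(r) = sqrt(-4) = 2*I)
M(E) = 2*I
Z = 4*I (Z = -2*2*I*(-1) = -(-4)*I = 4*I ≈ 4.0*I)
X(b) = 2*b
((107 - 198) + 9)/(X(Z) - 174) = ((107 - 198) + 9)/(2*(4*I) - 174) = (-91 + 9)/(8*I - 174) = -82*(-174 - 8*I)/30340 = -(-174 - 8*I)/370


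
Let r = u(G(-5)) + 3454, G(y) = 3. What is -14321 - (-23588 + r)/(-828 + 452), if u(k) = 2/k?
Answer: -2026811/141 ≈ -14375.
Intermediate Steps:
r = 10364/3 (r = 2/3 + 3454 = 2*(⅓) + 3454 = ⅔ + 3454 = 10364/3 ≈ 3454.7)
-14321 - (-23588 + r)/(-828 + 452) = -14321 - (-23588 + 10364/3)/(-828 + 452) = -14321 - (-60400)/(3*(-376)) = -14321 - (-60400)*(-1)/(3*376) = -14321 - 1*7550/141 = -14321 - 7550/141 = -2026811/141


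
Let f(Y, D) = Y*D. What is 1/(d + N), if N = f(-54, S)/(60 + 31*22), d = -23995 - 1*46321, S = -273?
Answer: -53/3725695 ≈ -1.4226e-5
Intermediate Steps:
d = -70316 (d = -23995 - 46321 = -70316)
f(Y, D) = D*Y
N = 1053/53 (N = (-273*(-54))/(60 + 31*22) = 14742/(60 + 682) = 14742/742 = 14742*(1/742) = 1053/53 ≈ 19.868)
1/(d + N) = 1/(-70316 + 1053/53) = 1/(-3725695/53) = -53/3725695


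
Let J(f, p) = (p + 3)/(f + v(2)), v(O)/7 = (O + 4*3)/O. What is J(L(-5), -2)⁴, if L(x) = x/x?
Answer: 1/6250000 ≈ 1.6000e-7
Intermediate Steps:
v(O) = 7*(12 + O)/O (v(O) = 7*((O + 4*3)/O) = 7*((O + 12)/O) = 7*((12 + O)/O) = 7*(12 + O)/O)
L(x) = 1
J(f, p) = (3 + p)/(49 + f) (J(f, p) = (p + 3)/(f + (7 + 84/2)) = (3 + p)/(f + (7 + 84*(½))) = (3 + p)/(f + (7 + 42)) = (3 + p)/(f + 49) = (3 + p)/(49 + f))
J(L(-5), -2)⁴ = ((3 - 2)/(49 + 1))⁴ = (1/50)⁴ = 1/6250000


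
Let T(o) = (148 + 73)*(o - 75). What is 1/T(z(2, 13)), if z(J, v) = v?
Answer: -1/13702 ≈ -7.2982e-5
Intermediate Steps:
T(o) = -16575 + 221*o (T(o) = 221*(-75 + o) = -16575 + 221*o)
1/T(z(2, 13)) = 1/(-16575 + 221*13) = 1/(-16575 + 2873) = 1/(-13702) = -1/13702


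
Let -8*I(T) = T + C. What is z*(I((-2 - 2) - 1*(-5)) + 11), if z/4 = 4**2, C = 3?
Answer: 672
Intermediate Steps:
z = 64 (z = 4*4**2 = 4*16 = 64)
I(T) = -3/8 - T/8 (I(T) = -(T + 3)/8 = -(3 + T)/8 = -3/8 - T/8)
z*(I((-2 - 2) - 1*(-5)) + 11) = 64*((-3/8 - ((-2 - 2) - 1*(-5))/8) + 11) = 64*((-3/8 - (-4 + 5)/8) + 11) = 64*((-3/8 - 1/8*1) + 11) = 64*((-3/8 - 1/8) + 11) = 64*(-1/2 + 11) = 64*(21/2) = 672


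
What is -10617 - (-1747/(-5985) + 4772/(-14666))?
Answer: -465957479626/43888005 ≈ -10617.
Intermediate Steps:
-10617 - (-1747/(-5985) + 4772/(-14666)) = -10617 - (-1747*(-1/5985) + 4772*(-1/14666)) = -10617 - (1747/5985 - 2386/7333) = -10617 - 1*(-1469459/43888005) = -10617 + 1469459/43888005 = -465957479626/43888005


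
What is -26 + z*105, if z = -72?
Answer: -7586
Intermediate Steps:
-26 + z*105 = -26 - 72*105 = -26 - 7560 = -7586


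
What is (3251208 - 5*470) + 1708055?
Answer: 4956913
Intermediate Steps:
(3251208 - 5*470) + 1708055 = (3251208 - 2350) + 1708055 = 3248858 + 1708055 = 4956913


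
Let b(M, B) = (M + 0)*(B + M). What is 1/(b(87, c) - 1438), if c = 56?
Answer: 1/11003 ≈ 9.0884e-5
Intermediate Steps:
b(M, B) = M*(B + M)
1/(b(87, c) - 1438) = 1/(87*(56 + 87) - 1438) = 1/(87*143 - 1438) = 1/(12441 - 1438) = 1/11003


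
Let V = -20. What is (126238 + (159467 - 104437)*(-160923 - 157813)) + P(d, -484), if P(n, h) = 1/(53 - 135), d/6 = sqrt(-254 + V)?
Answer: -1438273099045/82 ≈ -1.7540e+10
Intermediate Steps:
d = 6*I*sqrt(274) (d = 6*sqrt(-254 - 20) = 6*sqrt(-274) = 6*(I*sqrt(274)) = 6*I*sqrt(274) ≈ 99.318*I)
P(n, h) = -1/82 (P(n, h) = 1/(-82) = -1/82)
(126238 + (159467 - 104437)*(-160923 - 157813)) + P(d, -484) = (126238 + (159467 - 104437)*(-160923 - 157813)) - 1/82 = (126238 + 55030*(-318736)) - 1/82 = (126238 - 17540042080) - 1/82 = -17539915842 - 1/82 = -1438273099045/82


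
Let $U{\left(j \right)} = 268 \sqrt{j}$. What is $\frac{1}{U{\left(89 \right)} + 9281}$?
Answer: $\frac{9281}{79744625} - \frac{268 \sqrt{89}}{79744625} \approx 8.4679 \cdot 10^{-5}$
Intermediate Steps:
$\frac{1}{U{\left(89 \right)} + 9281} = \frac{1}{268 \sqrt{89} + 9281} = \frac{1}{9281 + 268 \sqrt{89}}$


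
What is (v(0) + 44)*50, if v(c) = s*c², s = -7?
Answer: 2200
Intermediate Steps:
v(c) = -7*c²
(v(0) + 44)*50 = (-7*0² + 44)*50 = (-7*0 + 44)*50 = (0 + 44)*50 = 44*50 = 2200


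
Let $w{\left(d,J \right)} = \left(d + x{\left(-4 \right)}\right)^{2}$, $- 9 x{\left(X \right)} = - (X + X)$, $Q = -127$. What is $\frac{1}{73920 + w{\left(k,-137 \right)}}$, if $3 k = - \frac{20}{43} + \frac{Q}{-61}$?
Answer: $\frac{557290449}{41194978234201} \approx 1.3528 \cdot 10^{-5}$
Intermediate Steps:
$x{\left(X \right)} = \frac{2 X}{9}$ ($x{\left(X \right)} = - \frac{\left(-1\right) \left(X + X\right)}{9} = - \frac{\left(-1\right) 2 X}{9} = - \frac{\left(-2\right) X}{9} = \frac{2 X}{9}$)
$k = \frac{4241}{7869}$ ($k = \frac{- \frac{20}{43} - \frac{127}{-61}}{3} = \frac{\left(-20\right) \frac{1}{43} - - \frac{127}{61}}{3} = \frac{- \frac{20}{43} + \frac{127}{61}}{3} = \frac{1}{3} \cdot \frac{4241}{2623} = \frac{4241}{7869} \approx 0.53895$)
$w{\left(d,J \right)} = \left(- \frac{8}{9} + d\right)^{2}$ ($w{\left(d,J \right)} = \left(d + \frac{2}{9} \left(-4\right)\right)^{2} = \left(d - \frac{8}{9}\right)^{2} = \left(- \frac{8}{9} + d\right)^{2}$)
$\frac{1}{73920 + w{\left(k,-137 \right)}} = \frac{1}{73920 + \frac{\left(-8 + 9 \cdot \frac{4241}{7869}\right)^{2}}{81}} = \frac{1}{73920 + \frac{\left(-8 + \frac{12723}{2623}\right)^{2}}{81}} = \frac{1}{73920 + \frac{\left(- \frac{8261}{2623}\right)^{2}}{81}} = \frac{1}{73920 + \frac{1}{81} \cdot \frac{68244121}{6880129}} = \frac{1}{73920 + \frac{68244121}{557290449}} = \frac{1}{\frac{41194978234201}{557290449}} = \frac{557290449}{41194978234201}$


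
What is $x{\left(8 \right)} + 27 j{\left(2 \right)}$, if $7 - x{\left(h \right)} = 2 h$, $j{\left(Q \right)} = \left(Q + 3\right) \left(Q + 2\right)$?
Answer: $531$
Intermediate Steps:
$j{\left(Q \right)} = \left(2 + Q\right) \left(3 + Q\right)$ ($j{\left(Q \right)} = \left(3 + Q\right) \left(2 + Q\right) = \left(2 + Q\right) \left(3 + Q\right)$)
$x{\left(h \right)} = 7 - 2 h$
$x{\left(8 \right)} + 27 j{\left(2 \right)} = \left(7 - 16\right) + 27 \left(6 + 2^{2} + 5 \cdot 2\right) = \left(7 - 16\right) + 27 \left(6 + 4 + 10\right) = -9 + 27 \cdot 20 = -9 + 540 = 531$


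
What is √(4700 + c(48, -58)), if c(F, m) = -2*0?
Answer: 10*√47 ≈ 68.557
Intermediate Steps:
c(F, m) = 0
√(4700 + c(48, -58)) = √(4700 + 0) = √4700 = 10*√47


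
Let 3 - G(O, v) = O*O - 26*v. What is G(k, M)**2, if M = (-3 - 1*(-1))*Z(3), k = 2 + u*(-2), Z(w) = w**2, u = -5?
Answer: 370881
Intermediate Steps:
k = 12 (k = 2 - 5*(-2) = 2 + 10 = 12)
M = -18 (M = (-3 - 1*(-1))*3**2 = (-3 + 1)*9 = -2*9 = -18)
G(O, v) = 3 - O**2 + 26*v (G(O, v) = 3 - (O*O - 26*v) = 3 - (O**2 - 26*v) = 3 + (-O**2 + 26*v) = 3 - O**2 + 26*v)
G(k, M)**2 = (3 - 1*12**2 + 26*(-18))**2 = (3 - 1*144 - 468)**2 = (3 - 144 - 468)**2 = (-609)**2 = 370881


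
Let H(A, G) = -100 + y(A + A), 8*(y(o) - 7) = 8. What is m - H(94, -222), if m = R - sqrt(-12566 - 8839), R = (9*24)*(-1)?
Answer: -124 - I*sqrt(21405) ≈ -124.0 - 146.3*I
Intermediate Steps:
y(o) = 8 (y(o) = 7 + (1/8)*8 = 7 + 1 = 8)
H(A, G) = -92 (H(A, G) = -100 + 8 = -92)
R = -216 (R = 216*(-1) = -216)
m = -216 - I*sqrt(21405) (m = -216 - sqrt(-12566 - 8839) = -216 - sqrt(-21405) = -216 - I*sqrt(21405) ≈ -216.0 - 146.3*I)
m - H(94, -222) = (-216 - I*sqrt(21405)) - 1*(-92) = (-216 - I*sqrt(21405)) + 92 = -124 - I*sqrt(21405)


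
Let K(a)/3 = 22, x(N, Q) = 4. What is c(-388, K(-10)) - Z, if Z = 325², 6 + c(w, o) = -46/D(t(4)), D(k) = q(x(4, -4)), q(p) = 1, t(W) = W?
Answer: -105677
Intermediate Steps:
D(k) = 1
K(a) = 66 (K(a) = 3*22 = 66)
c(w, o) = -52 (c(w, o) = -6 - 46/1 = -6 - 46*1 = -6 - 46 = -52)
Z = 105625
c(-388, K(-10)) - Z = -52 - 1*105625 = -52 - 105625 = -105677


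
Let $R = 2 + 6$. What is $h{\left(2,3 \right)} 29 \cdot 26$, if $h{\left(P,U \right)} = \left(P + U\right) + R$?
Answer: $9802$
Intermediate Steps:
$R = 8$
$h{\left(P,U \right)} = 8 + P + U$ ($h{\left(P,U \right)} = \left(P + U\right) + 8 = 8 + P + U$)
$h{\left(2,3 \right)} 29 \cdot 26 = \left(8 + 2 + 3\right) 29 \cdot 26 = 13 \cdot 29 \cdot 26 = 377 \cdot 26 = 9802$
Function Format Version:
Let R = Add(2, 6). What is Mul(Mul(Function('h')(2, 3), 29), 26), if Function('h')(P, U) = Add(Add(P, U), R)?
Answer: 9802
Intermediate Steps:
R = 8
Function('h')(P, U) = Add(8, P, U) (Function('h')(P, U) = Add(Add(P, U), 8) = Add(8, P, U))
Mul(Mul(Function('h')(2, 3), 29), 26) = Mul(Mul(Add(8, 2, 3), 29), 26) = Mul(Mul(13, 29), 26) = Mul(377, 26) = 9802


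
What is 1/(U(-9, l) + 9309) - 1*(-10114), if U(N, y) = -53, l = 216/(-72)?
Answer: 93615185/9256 ≈ 10114.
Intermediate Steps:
l = -3 (l = 216*(-1/72) = -3)
1/(U(-9, l) + 9309) - 1*(-10114) = 1/(-53 + 9309) - 1*(-10114) = 1/9256 + 10114 = 93615185/9256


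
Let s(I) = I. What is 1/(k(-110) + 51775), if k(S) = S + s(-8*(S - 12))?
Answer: 1/52641 ≈ 1.8997e-5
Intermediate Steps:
k(S) = 96 - 7*S (k(S) = S - 8*(S - 12) = S - 8*(-12 + S) = S + (96 - 8*S) = 96 - 7*S)
1/(k(-110) + 51775) = 1/((96 - 7*(-110)) + 51775) = 1/((96 + 770) + 51775) = 1/(866 + 51775) = 1/52641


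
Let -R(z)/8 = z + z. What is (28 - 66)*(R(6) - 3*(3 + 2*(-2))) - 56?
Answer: 3478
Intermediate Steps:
R(z) = -16*z (R(z) = -8*(z + z) = -16*z)
(28 - 66)*(R(6) - 3*(3 + 2*(-2))) - 56 = (28 - 66)*(-16*6 - 3*(3 + 2*(-2))) - 56 = -38*(-96 - 3*(3 - 4)) - 56 = -38*(-96 - 3*(-1)) - 56 = -38*(-96 + 3) - 56 = -38*(-93) - 56 = 3534 - 56 = 3478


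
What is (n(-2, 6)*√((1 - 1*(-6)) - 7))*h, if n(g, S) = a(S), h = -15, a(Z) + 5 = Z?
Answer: 0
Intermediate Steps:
a(Z) = -5 + Z
n(g, S) = -5 + S
(n(-2, 6)*√((1 - 1*(-6)) - 7))*h = ((-5 + 6)*√((1 - 1*(-6)) - 7))*(-15) = (1*√((1 + 6) - 7))*(-15) = (1*√(7 - 7))*(-15) = (1*√0)*(-15) = (1*0)*(-15) = 0*(-15) = 0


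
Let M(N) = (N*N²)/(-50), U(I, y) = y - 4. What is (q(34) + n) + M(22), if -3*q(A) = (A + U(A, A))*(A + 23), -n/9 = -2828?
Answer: 600576/25 ≈ 24023.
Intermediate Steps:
n = 25452 (n = -9*(-2828) = 25452)
U(I, y) = -4 + y
M(N) = -N³/50 (M(N) = N³*(-1/50) = -N³/50)
q(A) = -(-4 + 2*A)*(23 + A)/3 (q(A) = -(A + (-4 + A))*(A + 23)/3 = -(-4 + 2*A)*(23 + A)/3)
(q(34) + n) + M(22) = ((92/3 - 14*34 - ⅔*34²) + 25452) - 1/50*22³ = ((92/3 - 476 - ⅔*1156) + 25452) - 1/50*10648 = ((92/3 - 476 - 2312/3) + 25452) - 5324/25 = (-1216 + 25452) - 5324/25 = 24236 - 5324/25 = 600576/25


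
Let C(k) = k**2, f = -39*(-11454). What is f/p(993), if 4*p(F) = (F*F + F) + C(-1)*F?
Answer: 595608/329345 ≈ 1.8085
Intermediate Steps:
f = 446706
p(F) = F/2 + F**2/4 (p(F) = ((F*F + F) + (-1)**2*F)/4 = ((F**2 + F) + 1*F)/4 = ((F + F**2) + F)/4 = (F**2 + 2*F)/4 = F/2 + F**2/4)
f/p(993) = 446706/(((1/4)*993*(2 + 993))) = 446706/(((1/4)*993*995)) = 446706/(988035/4) = 446706*(4/988035) = 595608/329345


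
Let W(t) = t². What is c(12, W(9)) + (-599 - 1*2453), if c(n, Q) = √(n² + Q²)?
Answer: -3052 + 3*√745 ≈ -2970.1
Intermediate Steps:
c(n, Q) = √(Q² + n²)
c(12, W(9)) + (-599 - 1*2453) = √((9²)² + 12²) + (-599 - 1*2453) = √(81² + 144) + (-599 - 2453) = √(6561 + 144) - 3052 = √6705 - 3052 = 3*√745 - 3052 = -3052 + 3*√745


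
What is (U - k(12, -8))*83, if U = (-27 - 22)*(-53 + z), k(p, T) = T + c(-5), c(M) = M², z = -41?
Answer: 380887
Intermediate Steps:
k(p, T) = 25 + T (k(p, T) = T + (-5)² = T + 25 = 25 + T)
U = 4606 (U = (-27 - 22)*(-53 - 41) = -49*(-94) = 4606)
(U - k(12, -8))*83 = (4606 - (25 - 8))*83 = (4606 - 1*17)*83 = (4606 - 17)*83 = 4589*83 = 380887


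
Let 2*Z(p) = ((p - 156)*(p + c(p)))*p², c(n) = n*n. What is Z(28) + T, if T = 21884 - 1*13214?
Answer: -40734242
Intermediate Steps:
c(n) = n²
T = 8670 (T = 21884 - 13214 = 8670)
Z(p) = p²*(-156 + p)*(p + p²)/2 (Z(p) = (((p - 156)*(p + p²))*p²)/2 = (((-156 + p)*(p + p²))*p²)/2 = (p²*(-156 + p)*(p + p²))/2 = p²*(-156 + p)*(p + p²)/2)
Z(28) + T = (½)*28³*(-156 + 28² - 155*28) + 8670 = (½)*21952*(-156 + 784 - 4340) + 8670 = (½)*21952*(-3712) + 8670 = -40742912 + 8670 = -40734242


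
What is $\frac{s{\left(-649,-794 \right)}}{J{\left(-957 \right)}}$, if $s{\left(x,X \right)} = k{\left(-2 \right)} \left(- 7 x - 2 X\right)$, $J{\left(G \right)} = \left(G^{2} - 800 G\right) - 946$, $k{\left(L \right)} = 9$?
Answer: $\frac{55179}{1680503} \approx 0.032835$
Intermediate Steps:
$J{\left(G \right)} = -946 + G^{2} - 800 G$
$s{\left(x,X \right)} = - 63 x - 18 X$ ($s{\left(x,X \right)} = 9 \left(- 7 x - 2 X\right) = - 63 x - 18 X$)
$\frac{s{\left(-649,-794 \right)}}{J{\left(-957 \right)}} = \frac{\left(-63\right) \left(-649\right) - -14292}{-946 + \left(-957\right)^{2} - -765600} = \frac{40887 + 14292}{-946 + 915849 + 765600} = \frac{55179}{1680503}$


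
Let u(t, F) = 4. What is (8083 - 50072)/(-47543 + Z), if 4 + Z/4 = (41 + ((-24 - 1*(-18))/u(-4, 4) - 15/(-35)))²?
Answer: 2057461/2017910 ≈ 1.0196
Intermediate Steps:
Z = 311697/49 (Z = -16 + 4*(41 + ((-24 - 1*(-18))/4 - 15/(-35)))² = -16 + 4*(41 + ((-24 + 18)*(¼) - 15*(-1/35)))² = -16 + 4*(41 + (-6*¼ + 3/7))² = -16 + 4*(41 + (-3/2 + 3/7))² = -16 + 4*(41 - 15/14)² = -16 + 4*(559/14)² = -16 + 4*(312481/196) = -16 + 312481/49 = 311697/49 ≈ 6361.2)
(8083 - 50072)/(-47543 + Z) = (8083 - 50072)/(-47543 + 311697/49) = -41989/(-2017910/49) = -41989*(-49/2017910) = 2057461/2017910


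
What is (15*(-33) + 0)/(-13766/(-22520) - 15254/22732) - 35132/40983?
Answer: 68316631493512/8248197597 ≈ 8282.6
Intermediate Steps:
(15*(-33) + 0)/(-13766/(-22520) - 15254/22732) - 35132/40983 = (-495 + 0)/(-13766*(-1/22520) - 15254*1/22732) - 35132*1/40983 = -495/(6883/11260 - 7627/11366) - 35132/40983 = -495/(-3823921/63990580) - 35132/40983 = -495*(-63990580/3823921) - 35132/40983 = 31675337100/3823921 - 35132/40983 = 68316631493512/8248197597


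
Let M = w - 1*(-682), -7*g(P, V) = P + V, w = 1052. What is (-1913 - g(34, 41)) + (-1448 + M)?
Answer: -11314/7 ≈ -1616.3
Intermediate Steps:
g(P, V) = -P/7 - V/7 (g(P, V) = -(P + V)/7 = -P/7 - V/7)
M = 1734 (M = 1052 - 1*(-682) = 1052 + 682 = 1734)
(-1913 - g(34, 41)) + (-1448 + M) = (-1913 - (-1/7*34 - 1/7*41)) + (-1448 + 1734) = (-1913 - (-34/7 - 41/7)) + 286 = (-1913 - 1*(-75/7)) + 286 = (-1913 + 75/7) + 286 = -13316/7 + 286 = -11314/7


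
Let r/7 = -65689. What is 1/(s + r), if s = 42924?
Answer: -1/416899 ≈ -2.3987e-6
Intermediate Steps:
r = -459823 (r = 7*(-65689) = -459823)
1/(s + r) = 1/(42924 - 459823) = 1/(-416899) = -1/416899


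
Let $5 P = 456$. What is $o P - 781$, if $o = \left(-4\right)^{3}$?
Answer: $- \frac{33089}{5} \approx -6617.8$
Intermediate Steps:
$P = \frac{456}{5}$ ($P = \frac{1}{5} \cdot 456 = \frac{456}{5} \approx 91.2$)
$o = -64$
$o P - 781 = \left(-64\right) \frac{456}{5} - 781 = - \frac{29184}{5} - 781 = - \frac{33089}{5}$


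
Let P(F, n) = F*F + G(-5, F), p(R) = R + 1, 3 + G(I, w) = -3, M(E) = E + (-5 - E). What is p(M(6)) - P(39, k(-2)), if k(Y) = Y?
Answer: -1519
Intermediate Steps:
M(E) = -5
G(I, w) = -6 (G(I, w) = -3 - 3 = -6)
p(R) = 1 + R
P(F, n) = -6 + F² (P(F, n) = F*F - 6 = F² - 6 = -6 + F²)
p(M(6)) - P(39, k(-2)) = (1 - 5) - (-6 + 39²) = -4 - (-6 + 1521) = -4 - 1*1515 = -4 - 1515 = -1519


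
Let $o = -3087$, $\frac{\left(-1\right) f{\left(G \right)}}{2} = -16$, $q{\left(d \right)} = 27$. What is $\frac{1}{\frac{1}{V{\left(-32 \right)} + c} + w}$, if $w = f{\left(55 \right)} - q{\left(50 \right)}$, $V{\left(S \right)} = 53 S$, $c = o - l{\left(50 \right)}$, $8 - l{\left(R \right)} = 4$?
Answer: $\frac{4787}{23934} \approx 0.20001$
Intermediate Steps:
$l{\left(R \right)} = 4$ ($l{\left(R \right)} = 8 - 4 = 4$)
$f{\left(G \right)} = 32$ ($f{\left(G \right)} = \left(-2\right) \left(-16\right) = 32$)
$c = -3091$ ($c = -3087 - 4 = -3091$)
$w = 5$ ($w = 32 - 27 = 5$)
$\frac{1}{\frac{1}{V{\left(-32 \right)} + c} + w} = \frac{1}{\frac{1}{53 \left(-32\right) - 3091} + 5} = \frac{1}{\frac{1}{-1696 - 3091} + 5} = \frac{1}{\frac{1}{-4787} + 5} = \frac{1}{- \frac{1}{4787} + 5} = \frac{1}{\frac{23934}{4787}} = \frac{4787}{23934}$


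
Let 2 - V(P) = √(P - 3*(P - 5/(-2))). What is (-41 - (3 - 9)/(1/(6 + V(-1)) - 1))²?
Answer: (31490*√22 + 200151*I)/(14*√22 + 87*I) ≈ 2282.0 + 24.668*I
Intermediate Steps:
V(P) = 2 - √(-15/2 - 2*P) (V(P) = 2 - √(P - 3*(P - 5/(-2))) = 2 - √(P - 3*(P - 5*(-½))) = 2 - √(P - 3*(P + 5/2)) = 2 - √(P - 3*(5/2 + P)) = 2 - √(P + (-15/2 - 3*P)) = 2 - √(-15/2 - 2*P))
(-41 - (3 - 9)/(1/(6 + V(-1)) - 1))² = (-41 - (3 - 9)/(1/(6 + (2 - √(-30 - 8*(-1))/2)) - 1))² = (-41 - (-6)/(1/(6 + (2 - √(-30 + 8)/2)) - 1))² = (-41 - (-6)/(1/(6 + (2 - I*√22/2)) - 1))² = (-41 - (-6)/(1/(8 - I*√22/2) - 1))² = (-41 - (-6)/(-1 + 1/(8 - I*√22/2)))² = (-41 + 6/(-1 + 1/(8 - I*√22/2)))²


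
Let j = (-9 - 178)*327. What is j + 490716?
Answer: 429567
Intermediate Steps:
j = -61149 (j = -187*327 = -61149)
j + 490716 = -61149 + 490716 = 429567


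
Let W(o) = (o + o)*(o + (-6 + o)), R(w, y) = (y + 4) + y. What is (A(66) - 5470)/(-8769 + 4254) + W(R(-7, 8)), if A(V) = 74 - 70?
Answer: 2048622/1505 ≈ 1361.2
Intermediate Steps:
R(w, y) = 4 + 2*y (R(w, y) = (4 + y) + y = 4 + 2*y)
A(V) = 4
W(o) = 2*o*(-6 + 2*o) (W(o) = (2*o)*(-6 + 2*o) = 2*o*(-6 + 2*o))
(A(66) - 5470)/(-8769 + 4254) + W(R(-7, 8)) = (4 - 5470)/(-8769 + 4254) + 4*(4 + 2*8)*(-3 + (4 + 2*8)) = -5466/(-4515) + 4*(4 + 16)*(-3 + (4 + 16)) = -5466*(-1/4515) + 4*20*(-3 + 20) = 1822/1505 + 4*20*17 = 1822/1505 + 1360 = 2048622/1505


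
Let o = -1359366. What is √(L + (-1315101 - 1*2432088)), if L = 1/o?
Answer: 5*I*√276973613124789642/1359366 ≈ 1935.8*I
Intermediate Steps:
L = -1/1359366 (L = 1/(-1359366) = -1/1359366 ≈ -7.3564e-7)
√(L + (-1315101 - 1*2432088)) = √(-1/1359366 + (-1315101 - 1*2432088)) = √(-1/1359366 + (-1315101 - 2432088)) = √(-1/1359366 - 3747189) = √(-5093801322175/1359366) = 5*I*√276973613124789642/1359366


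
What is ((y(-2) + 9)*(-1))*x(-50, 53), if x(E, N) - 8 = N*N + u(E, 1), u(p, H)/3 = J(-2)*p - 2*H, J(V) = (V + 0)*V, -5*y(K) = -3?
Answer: -106128/5 ≈ -21226.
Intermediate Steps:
y(K) = ⅗ (y(K) = -⅕*(-3) = ⅗)
J(V) = V² (J(V) = V*V = V²)
u(p, H) = -6*H + 12*p (u(p, H) = 3*((-2)²*p - 2*H) = 3*(4*p - 2*H) = 3*(-2*H + 4*p) = -6*H + 12*p)
x(E, N) = 2 + N² + 12*E (x(E, N) = 8 + (N*N + (-6*1 + 12*E)) = 8 + (N² + (-6 + 12*E)) = 8 + (-6 + N² + 12*E) = 2 + N² + 12*E)
((y(-2) + 9)*(-1))*x(-50, 53) = ((⅗ + 9)*(-1))*(2 + 53² + 12*(-50)) = ((48/5)*(-1))*(2 + 2809 - 600) = -48/5*2211 = -106128/5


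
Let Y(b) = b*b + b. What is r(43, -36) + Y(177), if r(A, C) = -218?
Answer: 31288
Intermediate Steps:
Y(b) = b + b² (Y(b) = b² + b = b + b²)
r(43, -36) + Y(177) = -218 + 177*(1 + 177) = -218 + 177*178 = -218 + 31506 = 31288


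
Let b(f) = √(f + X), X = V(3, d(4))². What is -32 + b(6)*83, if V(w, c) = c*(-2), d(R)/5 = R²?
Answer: -32 + 83*√25606 ≈ 13250.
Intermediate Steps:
d(R) = 5*R²
V(w, c) = -2*c
X = 25600 (X = (-10*4²)² = (-10*16)² = (-2*80)² = (-160)² = 25600)
b(f) = √(25600 + f) (b(f) = √(f + 25600) = √(25600 + f))
-32 + b(6)*83 = -32 + √(25600 + 6)*83 = -32 + √25606*83 = -32 + 83*√25606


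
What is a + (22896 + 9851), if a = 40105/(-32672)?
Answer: 1069869879/32672 ≈ 32746.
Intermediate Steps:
a = -40105/32672 (a = 40105*(-1/32672) = -40105/32672 ≈ -1.2275)
a + (22896 + 9851) = -40105/32672 + (22896 + 9851) = -40105/32672 + 32747 = 1069869879/32672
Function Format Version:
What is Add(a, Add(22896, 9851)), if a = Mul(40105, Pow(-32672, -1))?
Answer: Rational(1069869879, 32672) ≈ 32746.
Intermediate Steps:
a = Rational(-40105, 32672) (a = Mul(40105, Rational(-1, 32672)) = Rational(-40105, 32672) ≈ -1.2275)
Add(a, Add(22896, 9851)) = Add(Rational(-40105, 32672), Add(22896, 9851)) = Add(Rational(-40105, 32672), 32747) = Rational(1069869879, 32672)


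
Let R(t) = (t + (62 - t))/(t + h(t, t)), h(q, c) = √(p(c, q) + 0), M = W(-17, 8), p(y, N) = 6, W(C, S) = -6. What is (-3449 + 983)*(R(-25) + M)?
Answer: 12981024/619 + 152892*√6/619 ≈ 21576.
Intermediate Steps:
M = -6
h(q, c) = √6 (h(q, c) = √(6 + 0) = √6)
R(t) = 62/(t + √6) (R(t) = (t + (62 - t))/(t + √6) = 62/(t + √6))
(-3449 + 983)*(R(-25) + M) = (-3449 + 983)*(62/(-25 + √6) - 6) = -2466*(-6 + 62/(-25 + √6)) = 14796 - 152892/(-25 + √6)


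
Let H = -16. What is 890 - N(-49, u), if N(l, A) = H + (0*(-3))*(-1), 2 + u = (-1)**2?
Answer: 906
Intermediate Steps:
u = -1 (u = -2 + (-1)**2 = -2 + 1 = -1)
N(l, A) = -16 (N(l, A) = -16 + (0*(-3))*(-1) = -16 + 0*(-1) = -16 + 0 = -16)
890 - N(-49, u) = 890 - 1*(-16) = 890 + 16 = 906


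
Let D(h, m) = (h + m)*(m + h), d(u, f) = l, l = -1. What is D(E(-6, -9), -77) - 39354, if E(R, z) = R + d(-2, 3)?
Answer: -32298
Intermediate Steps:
d(u, f) = -1
E(R, z) = -1 + R (E(R, z) = R - 1 = -1 + R)
D(h, m) = (h + m)² (D(h, m) = (h + m)*(h + m) = (h + m)²)
D(E(-6, -9), -77) - 39354 = ((-1 - 6) - 77)² - 39354 = (-7 - 77)² - 39354 = (-84)² - 39354 = 7056 - 39354 = -32298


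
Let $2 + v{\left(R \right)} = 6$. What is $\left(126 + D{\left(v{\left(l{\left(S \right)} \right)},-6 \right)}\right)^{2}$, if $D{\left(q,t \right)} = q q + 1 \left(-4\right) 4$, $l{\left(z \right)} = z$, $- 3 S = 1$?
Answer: $15876$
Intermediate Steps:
$S = - \frac{1}{3}$ ($S = \left(- \frac{1}{3}\right) 1 = - \frac{1}{3} \approx -0.33333$)
$v{\left(R \right)} = 4$ ($v{\left(R \right)} = -2 + 6 = 4$)
$D{\left(q,t \right)} = -16 + q^{2}$ ($D{\left(q,t \right)} = q^{2} - 16 = -16 + q^{2}$)
$\left(126 + D{\left(v{\left(l{\left(S \right)} \right)},-6 \right)}\right)^{2} = \left(126 - \left(16 - 4^{2}\right)\right)^{2} = \left(126 + \left(-16 + 16\right)\right)^{2} = \left(126 + 0\right)^{2} = 126^{2} = 15876$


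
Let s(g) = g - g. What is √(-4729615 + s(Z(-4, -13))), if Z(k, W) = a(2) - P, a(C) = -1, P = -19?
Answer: I*√4729615 ≈ 2174.8*I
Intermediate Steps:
Z(k, W) = 18 (Z(k, W) = -1 - 1*(-19) = -1 + 19 = 18)
s(g) = 0
√(-4729615 + s(Z(-4, -13))) = √(-4729615 + 0) = √(-4729615) = I*√4729615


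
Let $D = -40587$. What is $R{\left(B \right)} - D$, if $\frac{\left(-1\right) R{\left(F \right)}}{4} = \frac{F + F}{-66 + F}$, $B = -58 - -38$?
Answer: $\frac{1745161}{43} \approx 40585.0$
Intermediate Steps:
$B = -20$ ($B = -58 + 38 = -20$)
$R{\left(F \right)} = - \frac{8 F}{-66 + F}$ ($R{\left(F \right)} = - 4 \frac{F + F}{-66 + F} = - 4 \frac{2 F}{-66 + F} = - \frac{8 F}{-66 + F}$)
$R{\left(B \right)} - D = \left(-8\right) \left(-20\right) \frac{1}{-66 - 20} - -40587 = \left(-8\right) \left(-20\right) \frac{1}{-86} + 40587 = \left(-8\right) \left(-20\right) \left(- \frac{1}{86}\right) + 40587 = - \frac{80}{43} + 40587 = \frac{1745161}{43}$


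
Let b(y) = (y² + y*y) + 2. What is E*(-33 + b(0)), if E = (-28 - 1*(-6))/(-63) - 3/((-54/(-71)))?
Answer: 4681/42 ≈ 111.45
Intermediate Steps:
b(y) = 2 + 2*y² (b(y) = (y² + y²) + 2 = 2*y² + 2 = 2 + 2*y²)
E = -151/42 (E = (-28 + 6)*(-1/63) - 3/((-54*(-1/71))) = -22*(-1/63) - 3/54/71 = 22/63 - 3*71/54 = 22/63 - 71/18 = -151/42 ≈ -3.5952)
E*(-33 + b(0)) = -151*(-33 + (2 + 2*0²))/42 = -151*(-33 + (2 + 2*0))/42 = -151*(-33 + (2 + 0))/42 = -151*(-33 + 2)/42 = -151/42*(-31) = 4681/42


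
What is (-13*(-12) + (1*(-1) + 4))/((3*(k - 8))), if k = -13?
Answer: -53/21 ≈ -2.5238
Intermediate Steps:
(-13*(-12) + (1*(-1) + 4))/((3*(k - 8))) = (-13*(-12) + (1*(-1) + 4))/((3*(-13 - 8))) = (156 + (-1 + 4))/((3*(-21))) = (156 + 3)/(-63) = 159*(-1/63) = -53/21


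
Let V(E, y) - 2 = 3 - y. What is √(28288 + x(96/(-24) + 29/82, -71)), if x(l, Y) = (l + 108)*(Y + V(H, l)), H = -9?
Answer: √146456571/82 ≈ 147.58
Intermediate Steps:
V(E, y) = 5 - y (V(E, y) = 2 + (3 - y) = 5 - y)
x(l, Y) = (108 + l)*(5 + Y - l) (x(l, Y) = (l + 108)*(Y + (5 - l)) = (108 + l)*(5 + Y - l))
√(28288 + x(96/(-24) + 29/82, -71)) = √(28288 + (540 - (96/(-24) + 29/82)² - 103*(96/(-24) + 29/82) + 108*(-71) - 71*(96/(-24) + 29/82))) = √(28288 + (540 - (96*(-1/24) + 29*(1/82))² - 103*(96*(-1/24) + 29*(1/82)) - 7668 - 71*(96*(-1/24) + 29*(1/82)))) = √(28288 + (540 - (-4 + 29/82)² - 103*(-4 + 29/82) - 7668 - 71*(-4 + 29/82))) = √(28288 + (540 - (-299/82)² - 103*(-299/82) - 7668 - 71*(-299/82))) = √(28288 + (540 - 1*89401/6724 + 30797/82 - 7668 + 21229/82)) = √(28288 + (540 - 89401/6724 + 30797/82 - 7668 + 21229/82)) = √(28288 - 43751941/6724) = √(146456571/6724) = √146456571/82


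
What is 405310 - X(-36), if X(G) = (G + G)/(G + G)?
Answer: 405309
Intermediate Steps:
X(G) = 1 (X(G) = (2*G)/((2*G)) = (2*G)*(1/(2*G)) = 1)
405310 - X(-36) = 405310 - 1*1 = 405310 - 1 = 405309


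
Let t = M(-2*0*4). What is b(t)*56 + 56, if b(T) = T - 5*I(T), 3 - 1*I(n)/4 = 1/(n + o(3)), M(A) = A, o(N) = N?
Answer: -8792/3 ≈ -2930.7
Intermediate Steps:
t = 0 (t = -2*0*4 = 0*4 = 0)
I(n) = 12 - 4/(3 + n) (I(n) = 12 - 4/(n + 3) = 12 - 4/(3 + n))
b(T) = T - 20*(8 + 3*T)/(3 + T)
b(t)*56 + 56 = ((-160 + 0² - 57*0)/(3 + 0))*56 + 56 = ((-160 + 0 + 0)/3)*56 + 56 = ((⅓)*(-160))*56 + 56 = -160/3*56 + 56 = -8960/3 + 56 = -8792/3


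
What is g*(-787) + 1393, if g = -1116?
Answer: 879685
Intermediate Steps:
g*(-787) + 1393 = -1116*(-787) + 1393 = 878292 + 1393 = 879685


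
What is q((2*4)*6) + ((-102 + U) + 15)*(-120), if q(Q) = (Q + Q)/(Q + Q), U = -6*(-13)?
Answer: 1081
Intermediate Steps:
U = 78
q(Q) = 1 (q(Q) = (2*Q)/((2*Q)) = (2*Q)*(1/(2*Q)) = 1)
q((2*4)*6) + ((-102 + U) + 15)*(-120) = 1 + ((-102 + 78) + 15)*(-120) = 1 + (-24 + 15)*(-120) = 1 - 9*(-120) = 1 + 1080 = 1081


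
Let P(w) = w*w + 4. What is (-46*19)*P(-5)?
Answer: -25346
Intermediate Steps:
P(w) = 4 + w² (P(w) = w² + 4 = 4 + w²)
(-46*19)*P(-5) = (-46*19)*(4 + (-5)²) = -874*(4 + 25) = -874*29 = -25346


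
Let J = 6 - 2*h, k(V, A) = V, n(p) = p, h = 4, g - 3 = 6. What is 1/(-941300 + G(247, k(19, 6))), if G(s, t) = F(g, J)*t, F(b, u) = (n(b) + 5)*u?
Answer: -1/941832 ≈ -1.0618e-6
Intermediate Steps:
g = 9 (g = 3 + 6 = 9)
J = -2 (J = 6 - 2*4 = 6 - 8 = -2)
F(b, u) = u*(5 + b) (F(b, u) = (b + 5)*u = (5 + b)*u = u*(5 + b))
G(s, t) = -28*t (G(s, t) = (-2*(5 + 9))*t = (-2*14)*t = -28*t)
1/(-941300 + G(247, k(19, 6))) = 1/(-941300 - 28*19) = 1/(-941300 - 532) = 1/(-941832) = -1/941832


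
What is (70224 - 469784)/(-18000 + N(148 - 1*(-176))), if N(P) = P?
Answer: 99890/4419 ≈ 22.605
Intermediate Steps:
(70224 - 469784)/(-18000 + N(148 - 1*(-176))) = (70224 - 469784)/(-18000 + (148 - 1*(-176))) = -399560/(-18000 + (148 + 176)) = -399560/(-18000 + 324) = -399560/(-17676) = -399560*(-1/17676) = 99890/4419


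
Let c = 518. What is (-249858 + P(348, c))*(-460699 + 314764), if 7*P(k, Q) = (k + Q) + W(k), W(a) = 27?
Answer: 255110870655/7 ≈ 3.6444e+10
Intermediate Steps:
P(k, Q) = 27/7 + Q/7 + k/7 (P(k, Q) = ((k + Q) + 27)/7 = ((Q + k) + 27)/7 = (27 + Q + k)/7 = 27/7 + Q/7 + k/7)
(-249858 + P(348, c))*(-460699 + 314764) = (-249858 + (27/7 + (⅐)*518 + (⅐)*348))*(-460699 + 314764) = (-249858 + (27/7 + 74 + 348/7))*(-145935) = (-249858 + 893/7)*(-145935) = -1748113/7*(-145935) = 255110870655/7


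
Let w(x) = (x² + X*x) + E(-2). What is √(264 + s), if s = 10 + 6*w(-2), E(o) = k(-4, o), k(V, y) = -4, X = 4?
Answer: √226 ≈ 15.033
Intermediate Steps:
E(o) = -4
w(x) = -4 + x² + 4*x (w(x) = (x² + 4*x) - 4 = -4 + x² + 4*x)
s = -38 (s = 10 + 6*(-4 + (-2)² + 4*(-2)) = 10 + 6*(-4 + 4 - 8) = 10 + 6*(-8) = 10 - 48 = -38)
√(264 + s) = √(264 - 38) = √226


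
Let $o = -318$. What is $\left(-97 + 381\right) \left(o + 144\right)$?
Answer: $-49416$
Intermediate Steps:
$\left(-97 + 381\right) \left(o + 144\right) = \left(-97 + 381\right) \left(-318 + 144\right) = 284 \left(-174\right) = -49416$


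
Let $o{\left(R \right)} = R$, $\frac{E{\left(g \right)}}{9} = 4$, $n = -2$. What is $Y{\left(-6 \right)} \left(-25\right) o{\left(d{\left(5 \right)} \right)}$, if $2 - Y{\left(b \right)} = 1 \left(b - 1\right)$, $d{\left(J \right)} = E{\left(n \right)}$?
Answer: $-8100$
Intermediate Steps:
$E{\left(g \right)} = 36$ ($E{\left(g \right)} = 9 \cdot 4 = 36$)
$d{\left(J \right)} = 36$
$Y{\left(b \right)} = 3 - b$ ($Y{\left(b \right)} = 2 - 1 \left(b - 1\right) = 2 - 1 \left(-1 + b\right) = 2 - \left(-1 + b\right) = 3 - b$)
$Y{\left(-6 \right)} \left(-25\right) o{\left(d{\left(5 \right)} \right)} = \left(3 - -6\right) \left(-25\right) 36 = \left(3 + 6\right) \left(-25\right) 36 = 9 \left(-25\right) 36 = \left(-225\right) 36 = -8100$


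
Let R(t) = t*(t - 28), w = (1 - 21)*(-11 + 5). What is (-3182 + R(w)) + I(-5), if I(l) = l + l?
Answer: 7848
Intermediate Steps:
I(l) = 2*l
w = 120 (w = -20*(-6) = 120)
R(t) = t*(-28 + t)
(-3182 + R(w)) + I(-5) = (-3182 + 120*(-28 + 120)) + 2*(-5) = (-3182 + 120*92) - 10 = (-3182 + 11040) - 10 = 7858 - 10 = 7848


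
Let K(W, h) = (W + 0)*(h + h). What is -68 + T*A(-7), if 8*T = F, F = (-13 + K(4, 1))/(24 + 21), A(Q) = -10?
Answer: -2443/36 ≈ -67.861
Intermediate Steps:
K(W, h) = 2*W*h (K(W, h) = W*(2*h) = 2*W*h)
F = -1/9 (F = (-13 + 2*4*1)/(24 + 21) = (-13 + 8)/45 = -5*1/45 = -1/9 ≈ -0.11111)
T = -1/72 (T = (1/8)*(-1/9) = -1/72 ≈ -0.013889)
-68 + T*A(-7) = -68 - 1/72*(-10) = -68 + 5/36 = -2443/36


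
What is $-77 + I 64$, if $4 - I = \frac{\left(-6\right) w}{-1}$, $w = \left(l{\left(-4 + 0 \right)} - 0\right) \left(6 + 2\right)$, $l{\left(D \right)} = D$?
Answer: $12467$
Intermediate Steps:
$w = -32$ ($w = \left(\left(-4 + 0\right) - 0\right) \left(6 + 2\right) = \left(-4 + 0\right) 8 = \left(-4\right) 8 = -32$)
$I = 196$ ($I = 4 - \frac{\left(-6\right) \left(-32\right)}{-1} = 4 - \left(-1\right) 192 = 4 - -192 = 4 + 192 = 196$)
$-77 + I 64 = -77 + 196 \cdot 64 = -77 + 12544 = 12467$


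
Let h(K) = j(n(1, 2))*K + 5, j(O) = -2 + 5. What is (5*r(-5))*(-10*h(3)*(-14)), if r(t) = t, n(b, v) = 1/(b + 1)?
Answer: -49000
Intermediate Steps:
n(b, v) = 1/(1 + b)
j(O) = 3
h(K) = 5 + 3*K (h(K) = 3*K + 5 = 5 + 3*K)
(5*r(-5))*(-10*h(3)*(-14)) = (5*(-5))*(-10*(5 + 3*3)*(-14)) = -25*(-10*(5 + 9))*(-14) = -25*(-10*14)*(-14) = -(-3500)*(-14) = -25*1960 = -49000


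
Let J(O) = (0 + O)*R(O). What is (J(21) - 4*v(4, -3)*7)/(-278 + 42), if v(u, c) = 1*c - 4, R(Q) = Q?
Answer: -637/236 ≈ -2.6992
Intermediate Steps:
v(u, c) = -4 + c (v(u, c) = c - 4 = -4 + c)
J(O) = O² (J(O) = (0 + O)*O = O*O = O²)
(J(21) - 4*v(4, -3)*7)/(-278 + 42) = (21² - 4*(-4 - 3)*7)/(-278 + 42) = (441 - 4*(-7)*7)/(-236) = (441 + 28*7)*(-1/236) = (441 + 196)*(-1/236) = 637*(-1/236) = -637/236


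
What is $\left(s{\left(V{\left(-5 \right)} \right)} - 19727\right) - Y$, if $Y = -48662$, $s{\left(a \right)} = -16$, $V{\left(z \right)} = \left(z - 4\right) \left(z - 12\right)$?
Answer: $28919$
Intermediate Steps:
$V{\left(z \right)} = \left(-12 + z\right) \left(-4 + z\right)$ ($V{\left(z \right)} = \left(-4 + z\right) \left(-12 + z\right) = \left(-12 + z\right) \left(-4 + z\right)$)
$\left(s{\left(V{\left(-5 \right)} \right)} - 19727\right) - Y = \left(-16 - 19727\right) - -48662 = -19743 + 48662 = 28919$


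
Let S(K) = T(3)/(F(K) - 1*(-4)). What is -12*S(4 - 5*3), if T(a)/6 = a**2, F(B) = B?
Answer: 648/7 ≈ 92.571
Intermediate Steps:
T(a) = 6*a**2
S(K) = 54/(4 + K) (S(K) = (6*3**2)/(K - 1*(-4)) = (6*9)/(K + 4) = 54/(4 + K))
-12*S(4 - 5*3) = -648/(4 + (4 - 5*3)) = -648/(4 + (4 - 15)) = -648/(4 - 11) = -648/(-7) = -648*(-1)/7 = -12*(-54/7) = 648/7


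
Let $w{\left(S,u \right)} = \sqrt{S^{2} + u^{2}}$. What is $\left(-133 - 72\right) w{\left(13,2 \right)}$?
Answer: $- 205 \sqrt{173} \approx -2696.4$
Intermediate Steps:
$\left(-133 - 72\right) w{\left(13,2 \right)} = \left(-133 - 72\right) \sqrt{13^{2} + 2^{2}} = - 205 \sqrt{169 + 4} = - 205 \sqrt{173}$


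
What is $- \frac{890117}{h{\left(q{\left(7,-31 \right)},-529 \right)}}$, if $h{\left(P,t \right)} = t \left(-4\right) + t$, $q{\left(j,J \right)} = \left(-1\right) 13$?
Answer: $- \frac{890117}{1587} \approx -560.88$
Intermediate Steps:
$q{\left(j,J \right)} = -13$
$h{\left(P,t \right)} = - 3 t$ ($h{\left(P,t \right)} = - 4 t + t = - 3 t$)
$- \frac{890117}{h{\left(q{\left(7,-31 \right)},-529 \right)}} = - \frac{890117}{\left(-3\right) \left(-529\right)} = - \frac{890117}{1587}$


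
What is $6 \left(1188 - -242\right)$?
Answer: $8580$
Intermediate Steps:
$6 \left(1188 - -242\right) = 6 \left(1188 + 242\right) = 6 \cdot 1430 = 8580$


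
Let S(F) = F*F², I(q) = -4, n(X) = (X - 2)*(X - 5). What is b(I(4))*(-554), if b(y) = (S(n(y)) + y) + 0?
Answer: -87232840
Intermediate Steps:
n(X) = (-5 + X)*(-2 + X) (n(X) = (-2 + X)*(-5 + X) = (-5 + X)*(-2 + X))
S(F) = F³
b(y) = y + (10 + y² - 7*y)³ (b(y) = ((10 + y² - 7*y)³ + y) + 0 = (y + (10 + y² - 7*y)³) + 0 = y + (10 + y² - 7*y)³)
b(I(4))*(-554) = (-4 + (10 + (-4)² - 7*(-4))³)*(-554) = (-4 + (10 + 16 + 28)³)*(-554) = (-4 + 54³)*(-554) = (-4 + 157464)*(-554) = 157460*(-554) = -87232840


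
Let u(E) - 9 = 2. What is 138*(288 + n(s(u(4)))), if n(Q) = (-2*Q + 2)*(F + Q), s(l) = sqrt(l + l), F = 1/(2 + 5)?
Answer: 235980/7 + 1656*sqrt(22)/7 ≈ 34821.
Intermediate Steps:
F = 1/7 ≈ 0.14286
u(E) = 11 (u(E) = 9 + 2 = 11)
s(l) = sqrt(2)*sqrt(l) (s(l) = sqrt(2*l) = sqrt(2)*sqrt(l))
n(Q) = (2 - 2*Q)*(1/7 + Q) (n(Q) = (-2*Q + 2)*(1/7 + Q) = (2 - 2*Q)*(1/7 + Q))
138*(288 + n(s(u(4)))) = 138*(288 + (2/7 - 2*(sqrt(2)*sqrt(11))**2 + 12*(sqrt(2)*sqrt(11))/7)) = 138*(288 + (2/7 - 2*(sqrt(22))**2 + 12*sqrt(22)/7)) = 138*(288 + (2/7 - 2*22 + 12*sqrt(22)/7)) = 138*(288 + (2/7 - 44 + 12*sqrt(22)/7)) = 138*(288 + (-306/7 + 12*sqrt(22)/7)) = 138*(1710/7 + 12*sqrt(22)/7) = 235980/7 + 1656*sqrt(22)/7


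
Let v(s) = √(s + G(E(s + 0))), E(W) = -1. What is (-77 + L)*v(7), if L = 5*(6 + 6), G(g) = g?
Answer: -17*√6 ≈ -41.641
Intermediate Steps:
L = 60 (L = 5*12 = 60)
v(s) = √(-1 + s) (v(s) = √(s - 1) = √(-1 + s))
(-77 + L)*v(7) = (-77 + 60)*√(-1 + 7) = -17*√6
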